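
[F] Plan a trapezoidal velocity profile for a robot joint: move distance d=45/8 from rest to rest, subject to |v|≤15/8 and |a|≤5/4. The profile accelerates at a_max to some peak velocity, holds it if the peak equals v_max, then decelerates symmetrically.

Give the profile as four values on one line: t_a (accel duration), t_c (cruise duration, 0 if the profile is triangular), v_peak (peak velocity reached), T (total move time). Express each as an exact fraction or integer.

t_a=3/2 t_c=3/2 v_peak=15/8 T=9/2

vₘ²/aₘ = (15/8)²/(5/4) = 45/16
45/8 ≥ 45/16 → trapezoidal
t_a = (15/8)/(5/4) = 3/2; v_peak = 15/8
d_cruise = 45/8 − 45/16 = 45/16; t_c = (45/16)/(15/8) = 3/2
T = 2·3/2 + 3/2 = 9/2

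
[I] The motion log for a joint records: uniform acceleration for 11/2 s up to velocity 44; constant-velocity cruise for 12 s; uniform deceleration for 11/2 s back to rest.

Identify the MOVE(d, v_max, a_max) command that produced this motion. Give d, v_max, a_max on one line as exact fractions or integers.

d=770 v_max=44 a_max=8

a_max = 44/(11/2) = 8
d_a = ½·44·11/2 = 121; d_c = 44·12 = 528
d = 2·121 + 528 = 770
t_c = 12 > 0 ⇒ limit active, v_max = 44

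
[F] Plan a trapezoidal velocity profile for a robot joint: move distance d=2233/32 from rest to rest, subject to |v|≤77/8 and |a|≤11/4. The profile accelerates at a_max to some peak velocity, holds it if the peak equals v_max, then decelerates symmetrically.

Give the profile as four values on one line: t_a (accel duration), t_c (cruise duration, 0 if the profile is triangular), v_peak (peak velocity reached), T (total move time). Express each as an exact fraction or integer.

t_a=7/2 t_c=15/4 v_peak=77/8 T=43/4

vₘ²/aₘ = (77/8)²/(11/4) = 539/16
2233/32 ≥ 539/16 ⇒ cruise phase
t_a = (77/8)/(11/4) = 7/2; v_peak = 77/8
d_cruise = 2233/32 − 539/16 = 1155/32; t_c = (1155/32)/(77/8) = 15/4
T = 2·7/2 + 15/4 = 43/4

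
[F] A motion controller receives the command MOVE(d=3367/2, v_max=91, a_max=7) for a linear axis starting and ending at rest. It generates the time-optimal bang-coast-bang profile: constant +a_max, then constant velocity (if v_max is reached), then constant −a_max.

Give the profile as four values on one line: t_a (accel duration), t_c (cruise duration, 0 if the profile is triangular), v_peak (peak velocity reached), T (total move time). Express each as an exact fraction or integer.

(v_max)²/a_max = 91²/7 = 1183
3367/2 ≥ 1183 → trapezoidal
t_a = 91/7 = 13; v_peak = 91
d_cruise = 3367/2 − 1183 = 1001/2; t_c = (1001/2)/91 = 11/2
T = 2·13 + 11/2 = 63/2

t_a=13 t_c=11/2 v_peak=91 T=63/2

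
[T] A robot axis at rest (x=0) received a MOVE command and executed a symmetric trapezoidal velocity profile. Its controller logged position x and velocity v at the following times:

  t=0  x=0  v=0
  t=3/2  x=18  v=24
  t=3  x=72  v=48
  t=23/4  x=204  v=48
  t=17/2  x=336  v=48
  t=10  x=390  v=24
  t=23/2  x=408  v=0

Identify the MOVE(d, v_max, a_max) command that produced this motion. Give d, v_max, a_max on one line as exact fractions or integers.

final state: t=23/2, x=408, v=0 → d = 408
a_max = (24−0)/(3/2−0) = 16
max v = 48 over t∈[3,17/2] → v_max = 48
check: 48·(3+11/2) = 408 ✓

d=408 v_max=48 a_max=16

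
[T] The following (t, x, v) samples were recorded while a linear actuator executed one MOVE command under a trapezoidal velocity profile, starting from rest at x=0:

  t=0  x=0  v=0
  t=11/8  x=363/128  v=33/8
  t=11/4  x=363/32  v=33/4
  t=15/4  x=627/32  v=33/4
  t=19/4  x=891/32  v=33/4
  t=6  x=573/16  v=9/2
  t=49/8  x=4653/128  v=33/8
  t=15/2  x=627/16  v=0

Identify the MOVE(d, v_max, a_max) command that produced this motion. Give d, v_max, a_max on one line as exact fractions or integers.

d=627/16 v_max=33/4 a_max=3

final state: t=15/2, x=627/16, v=0 → d = 627/16
a_max = (33/8−0)/(11/8−0) = 3
max v = 33/4 over t∈[11/4,19/4] → v_max = 33/4
check: 33/4·(11/4+2) = 627/16 ✓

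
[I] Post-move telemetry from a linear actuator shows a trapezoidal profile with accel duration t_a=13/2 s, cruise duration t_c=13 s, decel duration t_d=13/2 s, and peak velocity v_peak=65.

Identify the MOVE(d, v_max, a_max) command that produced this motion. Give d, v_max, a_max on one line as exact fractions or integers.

a_max = 65/(13/2) = 10
d_a = ½·65·13/2 = 845/4; d_c = 65·13 = 845
d = 2·845/4 + 845 = 2535/2
t_c = 13 > 0 ⇒ limit active, v_max = 65

d=2535/2 v_max=65 a_max=10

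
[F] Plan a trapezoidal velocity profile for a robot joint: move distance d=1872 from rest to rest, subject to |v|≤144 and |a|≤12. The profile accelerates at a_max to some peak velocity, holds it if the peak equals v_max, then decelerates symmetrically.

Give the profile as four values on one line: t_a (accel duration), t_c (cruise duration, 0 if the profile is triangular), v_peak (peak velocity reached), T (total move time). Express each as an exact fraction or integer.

vₘ²/aₘ = 144²/12 = 1728
1872 ≥ 1728 ⇒ cruise phase
t_a = 144/12 = 12; v_peak = 144
d_cruise = 1872 − 1728 = 144; t_c = 144/144 = 1
T = 2·12 + 1 = 25

t_a=12 t_c=1 v_peak=144 T=25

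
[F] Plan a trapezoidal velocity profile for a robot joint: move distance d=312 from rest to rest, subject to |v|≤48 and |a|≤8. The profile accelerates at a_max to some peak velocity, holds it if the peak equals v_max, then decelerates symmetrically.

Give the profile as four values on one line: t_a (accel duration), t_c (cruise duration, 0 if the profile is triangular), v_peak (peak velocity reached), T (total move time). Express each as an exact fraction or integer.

t_a=6 t_c=1/2 v_peak=48 T=25/2

v_max²/a_max = 48²/8 = 288
312 ≥ 288 ⇒ cruise phase
t_a = 48/8 = 6; v_peak = 48
d_cruise = 312 − 288 = 24; t_c = 24/48 = 1/2
T = 2·6 + 1/2 = 25/2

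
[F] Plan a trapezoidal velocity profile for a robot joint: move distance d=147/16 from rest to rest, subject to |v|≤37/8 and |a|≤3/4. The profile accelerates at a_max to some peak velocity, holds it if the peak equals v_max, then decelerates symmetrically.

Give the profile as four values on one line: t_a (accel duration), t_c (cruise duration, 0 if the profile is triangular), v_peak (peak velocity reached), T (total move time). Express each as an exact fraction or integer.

(v_max)²/a_max = (37/8)²/(3/4) = 1369/48
147/16 < 1369/48 so t_c = 0
v_peak = √(147/16·3/4) = √(441/64) = 21/8
t_a = (21/8)/(3/4) = 7/2; t_c = 0
T = 2·7/2 = 7

t_a=7/2 t_c=0 v_peak=21/8 T=7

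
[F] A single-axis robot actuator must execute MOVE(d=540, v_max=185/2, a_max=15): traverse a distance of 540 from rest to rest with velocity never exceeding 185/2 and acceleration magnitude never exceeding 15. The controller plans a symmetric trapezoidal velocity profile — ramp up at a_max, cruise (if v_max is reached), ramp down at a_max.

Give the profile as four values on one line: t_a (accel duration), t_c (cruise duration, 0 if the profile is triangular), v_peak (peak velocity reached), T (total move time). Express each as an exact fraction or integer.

v_max²/a_max = (185/2)²/15 = 6845/12
540 < 6845/12 ⇒ no cruise
v_peak = √(540·15) = √8100 = 90
t_a = 90/15 = 6; t_c = 0
T = 2·6 = 12

t_a=6 t_c=0 v_peak=90 T=12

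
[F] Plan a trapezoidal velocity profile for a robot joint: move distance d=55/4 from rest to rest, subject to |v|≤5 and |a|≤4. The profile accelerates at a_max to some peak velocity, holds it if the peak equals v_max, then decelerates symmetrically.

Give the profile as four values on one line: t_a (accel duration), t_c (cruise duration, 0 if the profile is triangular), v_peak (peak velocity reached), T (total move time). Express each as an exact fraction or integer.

(v_max)²/a_max = 5²/4 = 25/4
55/4 ≥ 25/4 → trapezoidal
t_a = 5/4; v_peak = 5
d_cruise = 55/4 − 25/4 = 15/2; t_c = (15/2)/5 = 3/2
T = 2·5/4 + 3/2 = 4

t_a=5/4 t_c=3/2 v_peak=5 T=4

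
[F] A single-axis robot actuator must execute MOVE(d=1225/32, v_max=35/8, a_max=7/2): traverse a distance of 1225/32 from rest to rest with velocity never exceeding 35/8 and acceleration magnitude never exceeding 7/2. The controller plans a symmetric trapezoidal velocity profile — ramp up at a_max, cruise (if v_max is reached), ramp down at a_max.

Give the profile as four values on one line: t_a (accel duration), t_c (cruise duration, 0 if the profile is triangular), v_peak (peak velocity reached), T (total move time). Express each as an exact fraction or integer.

t_a=5/4 t_c=15/2 v_peak=35/8 T=10

v_max²/a_max = (35/8)²/(7/2) = 175/32
1225/32 ≥ 175/32 so v_max reached
t_a = (35/8)/(7/2) = 5/4; v_peak = 35/8
d_cruise = 1225/32 − 175/32 = 525/16; t_c = (525/16)/(35/8) = 15/2
T = 2·5/4 + 15/2 = 10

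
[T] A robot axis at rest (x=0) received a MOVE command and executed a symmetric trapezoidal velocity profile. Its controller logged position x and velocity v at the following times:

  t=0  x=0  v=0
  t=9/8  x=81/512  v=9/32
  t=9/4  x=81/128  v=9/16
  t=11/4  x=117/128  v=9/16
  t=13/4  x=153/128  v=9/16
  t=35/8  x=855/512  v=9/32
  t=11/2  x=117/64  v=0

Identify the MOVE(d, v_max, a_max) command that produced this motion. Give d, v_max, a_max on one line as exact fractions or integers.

d=117/64 v_max=9/16 a_max=1/4

final state: t=11/2, x=117/64, v=0 → d = 117/64
a_max = (9/32−0)/(9/8−0) = 1/4
max v = 9/16 over t∈[9/4,13/4] → v_max = 9/16
check: 9/16·(9/4+1) = 117/64 ✓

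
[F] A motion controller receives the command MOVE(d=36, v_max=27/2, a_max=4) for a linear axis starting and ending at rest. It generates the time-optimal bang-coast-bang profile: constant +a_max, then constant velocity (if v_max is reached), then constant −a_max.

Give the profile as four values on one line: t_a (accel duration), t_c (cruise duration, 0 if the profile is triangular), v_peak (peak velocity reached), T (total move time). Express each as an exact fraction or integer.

t_a=3 t_c=0 v_peak=12 T=6

vₘ²/aₘ = (27/2)²/4 = 729/16
36 < 729/16 ⇒ no cruise
v_peak = √(36·4) = √144 = 12
t_a = 12/4 = 3; t_c = 0
T = 2·3 = 6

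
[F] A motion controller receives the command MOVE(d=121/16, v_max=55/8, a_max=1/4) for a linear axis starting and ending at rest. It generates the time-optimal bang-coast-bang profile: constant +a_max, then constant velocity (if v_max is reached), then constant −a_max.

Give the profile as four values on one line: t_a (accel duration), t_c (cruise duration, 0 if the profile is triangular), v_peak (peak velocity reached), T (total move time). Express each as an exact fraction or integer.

v_max²/a_max = (55/8)²/(1/4) = 3025/16
121/16 < 3025/16 ⇒ no cruise
v_peak = √(121/16·1/4) = √(121/64) = 11/8
t_a = (11/8)/(1/4) = 11/2; t_c = 0
T = 2·11/2 = 11

t_a=11/2 t_c=0 v_peak=11/8 T=11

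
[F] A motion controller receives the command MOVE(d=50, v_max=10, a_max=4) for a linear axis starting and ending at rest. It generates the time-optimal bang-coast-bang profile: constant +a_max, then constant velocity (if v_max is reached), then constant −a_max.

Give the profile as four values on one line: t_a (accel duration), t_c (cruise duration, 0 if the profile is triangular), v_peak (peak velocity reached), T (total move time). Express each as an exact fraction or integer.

t_a=5/2 t_c=5/2 v_peak=10 T=15/2

(v_max)²/a_max = 10²/4 = 25
50 ≥ 25 → trapezoidal
t_a = 10/4 = 5/2; v_peak = 10
d_cruise = 50 − 25 = 25; t_c = 25/10 = 5/2
T = 2·5/2 + 5/2 = 15/2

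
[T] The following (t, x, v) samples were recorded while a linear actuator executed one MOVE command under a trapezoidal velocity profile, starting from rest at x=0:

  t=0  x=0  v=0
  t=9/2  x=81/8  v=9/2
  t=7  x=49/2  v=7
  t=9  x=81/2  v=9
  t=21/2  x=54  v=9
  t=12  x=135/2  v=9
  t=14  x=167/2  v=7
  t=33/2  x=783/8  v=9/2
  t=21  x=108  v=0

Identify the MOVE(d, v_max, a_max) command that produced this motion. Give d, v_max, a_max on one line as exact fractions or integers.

d=108 v_max=9 a_max=1

final state: t=21, x=108, v=0 → d = 108
a_max = (9/2−0)/(9/2−0) = 1
max v = 9 over t∈[9,12] → v_max = 9
check: 9·(9+3) = 108 ✓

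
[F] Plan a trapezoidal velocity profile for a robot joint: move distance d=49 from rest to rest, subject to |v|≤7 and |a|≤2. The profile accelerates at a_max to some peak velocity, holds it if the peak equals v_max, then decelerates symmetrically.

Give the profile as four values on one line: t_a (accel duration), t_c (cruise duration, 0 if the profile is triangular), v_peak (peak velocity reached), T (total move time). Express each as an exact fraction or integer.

t_a=7/2 t_c=7/2 v_peak=7 T=21/2

vₘ²/aₘ = 7²/2 = 49/2
49 ≥ 49/2 so v_max reached
t_a = 7/2; v_peak = 7
d_cruise = 49 − 49/2 = 49/2; t_c = (49/2)/7 = 7/2
T = 2·7/2 + 7/2 = 21/2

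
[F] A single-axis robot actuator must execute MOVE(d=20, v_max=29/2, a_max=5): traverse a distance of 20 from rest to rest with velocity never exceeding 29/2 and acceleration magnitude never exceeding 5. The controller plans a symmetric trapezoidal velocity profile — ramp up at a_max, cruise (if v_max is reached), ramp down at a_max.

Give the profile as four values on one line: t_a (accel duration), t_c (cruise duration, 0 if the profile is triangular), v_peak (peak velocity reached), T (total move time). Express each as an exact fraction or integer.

(v_max)²/a_max = (29/2)²/5 = 841/20
20 < 841/20 → triangular
v_peak = √(20·5) = √100 = 10
t_a = 10/5 = 2; t_c = 0
T = 2·2 = 4

t_a=2 t_c=0 v_peak=10 T=4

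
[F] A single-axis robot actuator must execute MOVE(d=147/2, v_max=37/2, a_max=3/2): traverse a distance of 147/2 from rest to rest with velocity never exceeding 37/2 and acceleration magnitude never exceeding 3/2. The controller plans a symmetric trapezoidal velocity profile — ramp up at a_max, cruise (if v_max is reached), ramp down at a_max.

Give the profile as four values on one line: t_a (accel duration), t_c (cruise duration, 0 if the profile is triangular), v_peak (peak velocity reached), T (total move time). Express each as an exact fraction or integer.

v_max²/a_max = (37/2)²/(3/2) = 1369/6
147/2 < 1369/6 → triangular
v_peak = √(147/2·3/2) = √(441/4) = 21/2
t_a = (21/2)/(3/2) = 7; t_c = 0
T = 2·7 = 14

t_a=7 t_c=0 v_peak=21/2 T=14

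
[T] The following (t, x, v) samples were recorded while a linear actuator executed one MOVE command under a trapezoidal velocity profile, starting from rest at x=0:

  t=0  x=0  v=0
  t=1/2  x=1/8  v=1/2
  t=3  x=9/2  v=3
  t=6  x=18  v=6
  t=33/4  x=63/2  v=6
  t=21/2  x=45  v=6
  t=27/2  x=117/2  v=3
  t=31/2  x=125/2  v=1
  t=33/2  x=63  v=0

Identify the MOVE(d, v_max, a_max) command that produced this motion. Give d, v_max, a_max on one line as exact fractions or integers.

d=63 v_max=6 a_max=1

final state: t=33/2, x=63, v=0 → d = 63
a_max = (1/2−0)/(1/2−0) = 1
max v = 6 over t∈[6,21/2] → v_max = 6
check: 6·(6+9/2) = 63 ✓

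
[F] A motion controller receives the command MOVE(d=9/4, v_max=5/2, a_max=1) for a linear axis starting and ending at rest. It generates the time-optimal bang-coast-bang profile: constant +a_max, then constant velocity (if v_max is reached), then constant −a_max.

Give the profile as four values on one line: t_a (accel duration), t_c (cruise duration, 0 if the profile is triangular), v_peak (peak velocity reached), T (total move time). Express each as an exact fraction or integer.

t_a=3/2 t_c=0 v_peak=3/2 T=3

v_max²/a_max = (5/2)²/1 = 25/4
9/4 < 25/4 → triangular
v_peak = √(9/4·1) = √(9/4) = 3/2
t_a = (3/2)/1 = 3/2; t_c = 0
T = 2·3/2 = 3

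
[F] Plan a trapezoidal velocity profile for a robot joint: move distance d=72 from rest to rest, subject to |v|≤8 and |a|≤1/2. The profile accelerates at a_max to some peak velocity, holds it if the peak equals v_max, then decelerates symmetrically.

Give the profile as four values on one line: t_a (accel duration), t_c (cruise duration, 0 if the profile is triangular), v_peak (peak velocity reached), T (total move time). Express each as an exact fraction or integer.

t_a=12 t_c=0 v_peak=6 T=24

v_max²/a_max = 8²/(1/2) = 128
72 < 128 so t_c = 0
v_peak = √(72·1/2) = √36 = 6
t_a = 6/(1/2) = 12; t_c = 0
T = 2·12 = 24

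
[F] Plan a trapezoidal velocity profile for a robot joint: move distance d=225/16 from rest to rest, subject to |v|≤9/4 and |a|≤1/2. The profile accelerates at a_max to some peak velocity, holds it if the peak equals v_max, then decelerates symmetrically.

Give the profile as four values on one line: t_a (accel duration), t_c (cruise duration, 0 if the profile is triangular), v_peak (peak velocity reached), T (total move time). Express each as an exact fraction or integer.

v_max²/a_max = (9/4)²/(1/2) = 81/8
225/16 ≥ 81/8 → trapezoidal
t_a = (9/4)/(1/2) = 9/2; v_peak = 9/4
d_cruise = 225/16 − 81/8 = 63/16; t_c = (63/16)/(9/4) = 7/4
T = 2·9/2 + 7/4 = 43/4

t_a=9/2 t_c=7/4 v_peak=9/4 T=43/4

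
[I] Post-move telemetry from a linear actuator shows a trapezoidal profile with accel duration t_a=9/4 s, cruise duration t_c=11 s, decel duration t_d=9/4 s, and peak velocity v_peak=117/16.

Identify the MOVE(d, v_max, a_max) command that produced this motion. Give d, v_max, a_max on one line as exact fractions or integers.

a_max = (117/16)/(9/4) = 13/4
d_a = ½·117/16·9/4 = 1053/128; d_c = 117/16·11 = 1287/16
d = 2·1053/128 + 1287/16 = 6201/64
t_c = 11 > 0 ⇒ limit active, v_max = 117/16

d=6201/64 v_max=117/16 a_max=13/4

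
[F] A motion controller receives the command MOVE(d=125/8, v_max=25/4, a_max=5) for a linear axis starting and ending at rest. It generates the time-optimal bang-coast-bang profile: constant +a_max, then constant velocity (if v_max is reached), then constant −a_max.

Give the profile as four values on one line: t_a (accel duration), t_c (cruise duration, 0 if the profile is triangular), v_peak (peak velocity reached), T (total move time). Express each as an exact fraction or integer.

v_max²/a_max = (25/4)²/5 = 125/16
125/8 ≥ 125/16 ⇒ cruise phase
t_a = (25/4)/5 = 5/4; v_peak = 25/4
d_cruise = 125/8 − 125/16 = 125/16; t_c = (125/16)/(25/4) = 5/4
T = 2·5/4 + 5/4 = 15/4

t_a=5/4 t_c=5/4 v_peak=25/4 T=15/4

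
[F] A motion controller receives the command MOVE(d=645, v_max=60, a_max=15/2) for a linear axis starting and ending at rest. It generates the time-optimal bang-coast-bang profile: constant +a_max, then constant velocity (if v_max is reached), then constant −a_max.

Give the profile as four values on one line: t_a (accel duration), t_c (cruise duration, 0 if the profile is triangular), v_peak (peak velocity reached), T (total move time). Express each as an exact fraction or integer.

v_max²/a_max = 60²/(15/2) = 480
645 ≥ 480 → trapezoidal
t_a = 60/(15/2) = 8; v_peak = 60
d_cruise = 645 − 480 = 165; t_c = 165/60 = 11/4
T = 2·8 + 11/4 = 75/4

t_a=8 t_c=11/4 v_peak=60 T=75/4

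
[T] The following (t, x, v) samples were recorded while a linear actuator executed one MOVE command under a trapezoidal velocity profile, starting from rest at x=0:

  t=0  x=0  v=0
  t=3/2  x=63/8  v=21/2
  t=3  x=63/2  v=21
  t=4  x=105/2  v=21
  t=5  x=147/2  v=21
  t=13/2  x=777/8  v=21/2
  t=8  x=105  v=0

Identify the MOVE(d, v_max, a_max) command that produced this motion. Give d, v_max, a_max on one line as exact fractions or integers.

d=105 v_max=21 a_max=7

final state: t=8, x=105, v=0 → d = 105
a_max = (21/2−0)/(3/2−0) = 7
max v = 21 over t∈[3,5] → v_max = 21
check: 21·(3+2) = 105 ✓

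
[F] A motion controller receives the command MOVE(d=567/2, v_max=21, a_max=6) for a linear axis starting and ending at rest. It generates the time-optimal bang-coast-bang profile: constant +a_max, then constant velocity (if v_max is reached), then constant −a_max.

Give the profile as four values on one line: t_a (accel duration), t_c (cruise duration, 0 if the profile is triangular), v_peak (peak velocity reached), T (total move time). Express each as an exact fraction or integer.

t_a=7/2 t_c=10 v_peak=21 T=17

(v_max)²/a_max = 21²/6 = 147/2
567/2 ≥ 147/2 → trapezoidal
t_a = 21/6 = 7/2; v_peak = 21
d_cruise = 567/2 − 147/2 = 210; t_c = 210/21 = 10
T = 2·7/2 + 10 = 17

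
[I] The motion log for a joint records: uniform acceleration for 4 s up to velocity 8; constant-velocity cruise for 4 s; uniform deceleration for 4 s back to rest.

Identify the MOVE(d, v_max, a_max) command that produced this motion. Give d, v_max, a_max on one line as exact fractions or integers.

d=64 v_max=8 a_max=2

a_max = 8/4 = 2
d_a = ½·8·4 = 16; d_c = 8·4 = 32
d = 2·16 + 32 = 64
t_c = 4 > 0 ⇒ limit active, v_max = 8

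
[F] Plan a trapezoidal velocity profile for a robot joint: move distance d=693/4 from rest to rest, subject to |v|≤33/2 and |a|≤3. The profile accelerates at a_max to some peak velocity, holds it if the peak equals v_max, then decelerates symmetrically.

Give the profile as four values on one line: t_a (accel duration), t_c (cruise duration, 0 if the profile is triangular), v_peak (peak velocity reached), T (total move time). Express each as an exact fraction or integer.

(v_max)²/a_max = (33/2)²/3 = 363/4
693/4 ≥ 363/4 ⇒ cruise phase
t_a = (33/2)/3 = 11/2; v_peak = 33/2
d_cruise = 693/4 − 363/4 = 165/2; t_c = (165/2)/(33/2) = 5
T = 2·11/2 + 5 = 16

t_a=11/2 t_c=5 v_peak=33/2 T=16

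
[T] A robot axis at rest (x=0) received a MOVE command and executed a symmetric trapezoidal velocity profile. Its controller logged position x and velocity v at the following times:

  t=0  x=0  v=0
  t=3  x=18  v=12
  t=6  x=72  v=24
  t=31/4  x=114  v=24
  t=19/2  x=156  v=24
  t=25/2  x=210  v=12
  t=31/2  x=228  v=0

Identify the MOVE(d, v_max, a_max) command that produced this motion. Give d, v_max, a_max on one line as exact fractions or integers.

d=228 v_max=24 a_max=4

final state: t=31/2, x=228, v=0 → d = 228
a_max = (12−0)/(3−0) = 4
max v = 24 over t∈[6,19/2] → v_max = 24
check: 24·(6+7/2) = 228 ✓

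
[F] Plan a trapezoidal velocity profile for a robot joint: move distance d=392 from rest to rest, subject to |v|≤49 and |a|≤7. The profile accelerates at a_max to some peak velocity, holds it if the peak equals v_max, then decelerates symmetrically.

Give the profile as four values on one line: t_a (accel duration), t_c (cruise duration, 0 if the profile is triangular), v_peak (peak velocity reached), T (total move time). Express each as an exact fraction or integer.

t_a=7 t_c=1 v_peak=49 T=15

vₘ²/aₘ = 49²/7 = 343
392 ≥ 343 so v_max reached
t_a = 49/7 = 7; v_peak = 49
d_cruise = 392 − 343 = 49; t_c = 49/49 = 1
T = 2·7 + 1 = 15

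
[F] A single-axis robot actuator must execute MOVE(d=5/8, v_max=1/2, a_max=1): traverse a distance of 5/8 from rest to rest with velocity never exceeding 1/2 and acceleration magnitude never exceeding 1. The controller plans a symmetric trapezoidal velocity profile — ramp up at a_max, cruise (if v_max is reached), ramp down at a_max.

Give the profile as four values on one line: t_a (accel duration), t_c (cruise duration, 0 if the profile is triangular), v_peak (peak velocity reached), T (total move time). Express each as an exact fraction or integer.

t_a=1/2 t_c=3/4 v_peak=1/2 T=7/4

vₘ²/aₘ = (1/2)²/1 = 1/4
5/8 ≥ 1/4 ⇒ cruise phase
t_a = (1/2)/1 = 1/2; v_peak = 1/2
d_cruise = 5/8 − 1/4 = 3/8; t_c = (3/8)/(1/2) = 3/4
T = 2·1/2 + 3/4 = 7/4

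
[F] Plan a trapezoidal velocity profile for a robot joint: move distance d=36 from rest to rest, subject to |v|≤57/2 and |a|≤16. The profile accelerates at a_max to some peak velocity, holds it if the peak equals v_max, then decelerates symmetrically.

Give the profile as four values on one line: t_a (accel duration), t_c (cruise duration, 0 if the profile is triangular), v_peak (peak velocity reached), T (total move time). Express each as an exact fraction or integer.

(v_max)²/a_max = (57/2)²/16 = 3249/64
36 < 3249/64 → triangular
v_peak = √(36·16) = √576 = 24
t_a = 24/16 = 3/2; t_c = 0
T = 2·3/2 = 3

t_a=3/2 t_c=0 v_peak=24 T=3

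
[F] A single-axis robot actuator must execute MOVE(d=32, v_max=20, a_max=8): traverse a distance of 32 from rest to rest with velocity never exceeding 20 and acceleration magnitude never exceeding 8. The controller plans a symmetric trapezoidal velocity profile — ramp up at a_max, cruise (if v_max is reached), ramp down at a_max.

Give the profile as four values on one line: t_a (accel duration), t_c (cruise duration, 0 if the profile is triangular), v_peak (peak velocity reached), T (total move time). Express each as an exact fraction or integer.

vₘ²/aₘ = 20²/8 = 50
32 < 50 ⇒ no cruise
v_peak = √(32·8) = √256 = 16
t_a = 16/8 = 2; t_c = 0
T = 2·2 = 4

t_a=2 t_c=0 v_peak=16 T=4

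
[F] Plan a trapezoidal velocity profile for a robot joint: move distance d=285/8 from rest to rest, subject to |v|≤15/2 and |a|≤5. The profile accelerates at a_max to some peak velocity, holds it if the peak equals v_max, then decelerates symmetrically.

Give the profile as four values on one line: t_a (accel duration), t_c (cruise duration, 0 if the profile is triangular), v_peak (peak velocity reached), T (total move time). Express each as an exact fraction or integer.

vₘ²/aₘ = (15/2)²/5 = 45/4
285/8 ≥ 45/4 → trapezoidal
t_a = (15/2)/5 = 3/2; v_peak = 15/2
d_cruise = 285/8 − 45/4 = 195/8; t_c = (195/8)/(15/2) = 13/4
T = 2·3/2 + 13/4 = 25/4

t_a=3/2 t_c=13/4 v_peak=15/2 T=25/4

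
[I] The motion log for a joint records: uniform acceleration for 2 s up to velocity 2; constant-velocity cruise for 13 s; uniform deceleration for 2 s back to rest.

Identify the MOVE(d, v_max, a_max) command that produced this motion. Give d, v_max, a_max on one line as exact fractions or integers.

a_max = 2/2 = 1
d_a = ½·2·2 = 2; d_c = 2·13 = 26
d = 2·2 + 26 = 30
t_c = 13 > 0 → v_max = v_peak = 2

d=30 v_max=2 a_max=1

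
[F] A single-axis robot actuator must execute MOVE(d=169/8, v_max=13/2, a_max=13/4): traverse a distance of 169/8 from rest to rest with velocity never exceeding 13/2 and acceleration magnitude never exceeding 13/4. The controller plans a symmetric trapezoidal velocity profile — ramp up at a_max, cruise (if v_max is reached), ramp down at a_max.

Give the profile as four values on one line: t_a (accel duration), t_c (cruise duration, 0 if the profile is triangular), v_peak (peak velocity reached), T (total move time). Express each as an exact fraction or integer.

t_a=2 t_c=5/4 v_peak=13/2 T=21/4

(v_max)²/a_max = (13/2)²/(13/4) = 13
169/8 ≥ 13 ⇒ cruise phase
t_a = (13/2)/(13/4) = 2; v_peak = 13/2
d_cruise = 169/8 − 13 = 65/8; t_c = (65/8)/(13/2) = 5/4
T = 2·2 + 5/4 = 21/4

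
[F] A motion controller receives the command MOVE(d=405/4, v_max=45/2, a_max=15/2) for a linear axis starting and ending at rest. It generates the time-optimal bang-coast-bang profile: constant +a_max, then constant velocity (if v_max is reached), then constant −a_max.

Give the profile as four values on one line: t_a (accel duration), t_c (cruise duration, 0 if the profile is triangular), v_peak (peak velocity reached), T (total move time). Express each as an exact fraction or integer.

vₘ²/aₘ = (45/2)²/(15/2) = 135/2
405/4 ≥ 135/2 so v_max reached
t_a = (45/2)/(15/2) = 3; v_peak = 45/2
d_cruise = 405/4 − 135/2 = 135/4; t_c = (135/4)/(45/2) = 3/2
T = 2·3 + 3/2 = 15/2

t_a=3 t_c=3/2 v_peak=45/2 T=15/2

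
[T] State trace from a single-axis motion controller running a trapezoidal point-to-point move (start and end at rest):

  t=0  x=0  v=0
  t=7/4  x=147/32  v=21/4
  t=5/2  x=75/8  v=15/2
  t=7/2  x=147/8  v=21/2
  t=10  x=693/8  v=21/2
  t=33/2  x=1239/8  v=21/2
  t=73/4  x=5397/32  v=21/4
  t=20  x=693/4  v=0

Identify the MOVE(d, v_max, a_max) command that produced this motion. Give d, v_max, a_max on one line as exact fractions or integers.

final state: t=20, x=693/4, v=0 → d = 693/4
a_max = (21/4−0)/(7/4−0) = 3
max v = 21/2 over t∈[7/2,33/2] → v_max = 21/2
check: 21/2·(7/2+13) = 693/4 ✓

d=693/4 v_max=21/2 a_max=3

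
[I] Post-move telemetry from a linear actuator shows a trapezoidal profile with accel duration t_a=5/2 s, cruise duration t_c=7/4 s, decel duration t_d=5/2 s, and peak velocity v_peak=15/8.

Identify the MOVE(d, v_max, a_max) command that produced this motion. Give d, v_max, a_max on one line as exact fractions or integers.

d=255/32 v_max=15/8 a_max=3/4

a_max = (15/8)/(5/2) = 3/4
d_a = ½·15/8·5/2 = 75/32; d_c = 15/8·7/4 = 105/32
d = 2·75/32 + 105/32 = 255/32
t_c = 7/4 > 0 → v_max = v_peak = 15/8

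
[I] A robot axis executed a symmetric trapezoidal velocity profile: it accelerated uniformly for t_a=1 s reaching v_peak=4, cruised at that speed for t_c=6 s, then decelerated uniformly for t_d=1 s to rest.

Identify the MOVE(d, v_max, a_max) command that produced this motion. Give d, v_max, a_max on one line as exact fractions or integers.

d=28 v_max=4 a_max=4

a_max = 4/1 = 4
d_a = ½·4·1 = 2; d_c = 4·6 = 24
d = 2·2 + 24 = 28
t_c = 6 > 0 ⇒ limit active, v_max = 4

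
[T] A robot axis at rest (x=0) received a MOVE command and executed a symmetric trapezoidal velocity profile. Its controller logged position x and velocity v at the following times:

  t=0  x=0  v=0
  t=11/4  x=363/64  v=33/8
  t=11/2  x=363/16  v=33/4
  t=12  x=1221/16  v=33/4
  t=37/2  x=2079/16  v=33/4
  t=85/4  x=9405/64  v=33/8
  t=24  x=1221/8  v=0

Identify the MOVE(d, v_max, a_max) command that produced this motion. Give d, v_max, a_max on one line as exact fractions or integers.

final state: t=24, x=1221/8, v=0 → d = 1221/8
a_max = (33/8−0)/(11/4−0) = 3/2
max v = 33/4 over t∈[11/2,37/2] → v_max = 33/4
check: 33/4·(11/2+13) = 1221/8 ✓

d=1221/8 v_max=33/4 a_max=3/2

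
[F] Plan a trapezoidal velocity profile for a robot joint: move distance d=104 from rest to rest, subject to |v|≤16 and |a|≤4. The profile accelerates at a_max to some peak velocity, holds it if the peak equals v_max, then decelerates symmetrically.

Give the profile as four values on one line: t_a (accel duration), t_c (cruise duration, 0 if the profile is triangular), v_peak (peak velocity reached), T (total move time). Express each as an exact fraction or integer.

(v_max)²/a_max = 16²/4 = 64
104 ≥ 64 → trapezoidal
t_a = 16/4 = 4; v_peak = 16
d_cruise = 104 − 64 = 40; t_c = 40/16 = 5/2
T = 2·4 + 5/2 = 21/2

t_a=4 t_c=5/2 v_peak=16 T=21/2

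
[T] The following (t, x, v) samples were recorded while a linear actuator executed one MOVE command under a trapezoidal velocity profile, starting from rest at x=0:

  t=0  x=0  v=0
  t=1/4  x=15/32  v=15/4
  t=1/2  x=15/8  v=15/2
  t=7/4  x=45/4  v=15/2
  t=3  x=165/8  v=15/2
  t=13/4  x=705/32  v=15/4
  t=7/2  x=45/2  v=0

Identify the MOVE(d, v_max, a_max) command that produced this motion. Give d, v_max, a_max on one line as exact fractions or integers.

final state: t=7/2, x=45/2, v=0 → d = 45/2
a_max = (15/4−0)/(1/4−0) = 15
max v = 15/2 over t∈[1/2,3] → v_max = 15/2
check: 15/2·(1/2+5/2) = 45/2 ✓

d=45/2 v_max=15/2 a_max=15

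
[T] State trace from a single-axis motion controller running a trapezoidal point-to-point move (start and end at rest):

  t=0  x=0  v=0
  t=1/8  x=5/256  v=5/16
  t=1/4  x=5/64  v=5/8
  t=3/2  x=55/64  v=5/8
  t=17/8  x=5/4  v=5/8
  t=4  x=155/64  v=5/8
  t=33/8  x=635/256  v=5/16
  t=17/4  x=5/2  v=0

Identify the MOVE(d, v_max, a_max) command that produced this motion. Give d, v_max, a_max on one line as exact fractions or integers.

d=5/2 v_max=5/8 a_max=5/2

final state: t=17/4, x=5/2, v=0 → d = 5/2
a_max = (5/16−0)/(1/8−0) = 5/2
max v = 5/8 over t∈[1/4,4] → v_max = 5/8
check: 5/8·(1/4+15/4) = 5/2 ✓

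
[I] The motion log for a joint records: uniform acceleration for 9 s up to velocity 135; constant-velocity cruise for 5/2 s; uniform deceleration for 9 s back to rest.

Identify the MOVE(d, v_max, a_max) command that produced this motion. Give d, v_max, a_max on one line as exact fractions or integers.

d=3105/2 v_max=135 a_max=15

a_max = 135/9 = 15
d_a = ½·135·9 = 1215/2; d_c = 135·5/2 = 675/2
d = 2·1215/2 + 675/2 = 3105/2
t_c = 5/2 > 0 → v_max = v_peak = 135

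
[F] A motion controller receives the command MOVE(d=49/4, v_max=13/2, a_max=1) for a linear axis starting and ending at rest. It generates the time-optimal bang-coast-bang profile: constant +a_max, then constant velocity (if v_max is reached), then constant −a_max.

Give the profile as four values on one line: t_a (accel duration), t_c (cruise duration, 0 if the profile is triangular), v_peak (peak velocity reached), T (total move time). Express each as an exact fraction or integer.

vₘ²/aₘ = (13/2)²/1 = 169/4
49/4 < 169/4 ⇒ no cruise
v_peak = √(49/4·1) = √(49/4) = 7/2
t_a = (7/2)/1 = 7/2; t_c = 0
T = 2·7/2 = 7

t_a=7/2 t_c=0 v_peak=7/2 T=7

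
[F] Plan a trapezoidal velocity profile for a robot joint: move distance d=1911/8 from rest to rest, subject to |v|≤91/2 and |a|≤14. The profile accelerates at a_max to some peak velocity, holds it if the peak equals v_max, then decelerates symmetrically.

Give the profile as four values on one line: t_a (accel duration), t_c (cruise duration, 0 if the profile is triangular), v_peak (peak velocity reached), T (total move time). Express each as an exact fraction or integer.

t_a=13/4 t_c=2 v_peak=91/2 T=17/2

vₘ²/aₘ = (91/2)²/14 = 1183/8
1911/8 ≥ 1183/8 so v_max reached
t_a = (91/2)/14 = 13/4; v_peak = 91/2
d_cruise = 1911/8 − 1183/8 = 91; t_c = 91/(91/2) = 2
T = 2·13/4 + 2 = 17/2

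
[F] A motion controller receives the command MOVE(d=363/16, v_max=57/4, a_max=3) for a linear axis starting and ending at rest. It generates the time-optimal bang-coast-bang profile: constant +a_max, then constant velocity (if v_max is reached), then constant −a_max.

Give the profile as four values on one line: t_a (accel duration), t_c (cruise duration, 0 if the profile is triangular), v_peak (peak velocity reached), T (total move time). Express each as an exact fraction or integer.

(v_max)²/a_max = (57/4)²/3 = 1083/16
363/16 < 1083/16 so t_c = 0
v_peak = √(363/16·3) = √(1089/16) = 33/4
t_a = (33/4)/3 = 11/4; t_c = 0
T = 2·11/4 = 11/2

t_a=11/4 t_c=0 v_peak=33/4 T=11/2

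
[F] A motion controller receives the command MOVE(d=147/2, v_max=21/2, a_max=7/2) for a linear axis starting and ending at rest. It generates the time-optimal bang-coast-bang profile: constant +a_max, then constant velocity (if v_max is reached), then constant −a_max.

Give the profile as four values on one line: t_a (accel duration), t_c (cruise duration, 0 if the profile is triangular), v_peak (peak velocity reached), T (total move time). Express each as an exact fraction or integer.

t_a=3 t_c=4 v_peak=21/2 T=10

vₘ²/aₘ = (21/2)²/(7/2) = 63/2
147/2 ≥ 63/2 → trapezoidal
t_a = (21/2)/(7/2) = 3; v_peak = 21/2
d_cruise = 147/2 − 63/2 = 42; t_c = 42/(21/2) = 4
T = 2·3 + 4 = 10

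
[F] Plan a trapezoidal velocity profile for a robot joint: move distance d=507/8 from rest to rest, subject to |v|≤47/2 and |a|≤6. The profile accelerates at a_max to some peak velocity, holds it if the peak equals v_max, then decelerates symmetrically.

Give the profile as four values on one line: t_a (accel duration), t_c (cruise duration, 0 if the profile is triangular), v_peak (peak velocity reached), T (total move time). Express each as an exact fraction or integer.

vₘ²/aₘ = (47/2)²/6 = 2209/24
507/8 < 2209/24 → triangular
v_peak = √(507/8·6) = √(1521/4) = 39/2
t_a = (39/2)/6 = 13/4; t_c = 0
T = 2·13/4 = 13/2

t_a=13/4 t_c=0 v_peak=39/2 T=13/2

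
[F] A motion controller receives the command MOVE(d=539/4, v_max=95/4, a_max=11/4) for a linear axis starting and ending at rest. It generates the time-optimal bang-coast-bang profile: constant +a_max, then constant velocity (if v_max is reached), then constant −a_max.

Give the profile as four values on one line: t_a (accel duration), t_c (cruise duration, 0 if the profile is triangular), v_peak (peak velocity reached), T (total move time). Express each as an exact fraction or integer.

vₘ²/aₘ = (95/4)²/(11/4) = 9025/44
539/4 < 9025/44 → triangular
v_peak = √(539/4·11/4) = √(5929/16) = 77/4
t_a = (77/4)/(11/4) = 7; t_c = 0
T = 2·7 = 14

t_a=7 t_c=0 v_peak=77/4 T=14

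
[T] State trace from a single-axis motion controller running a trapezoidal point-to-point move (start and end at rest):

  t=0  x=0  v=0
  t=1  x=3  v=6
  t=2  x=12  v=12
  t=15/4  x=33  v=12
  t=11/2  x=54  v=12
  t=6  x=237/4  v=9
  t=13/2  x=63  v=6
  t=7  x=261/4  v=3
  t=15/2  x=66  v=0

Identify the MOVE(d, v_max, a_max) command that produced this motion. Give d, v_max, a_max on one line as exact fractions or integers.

d=66 v_max=12 a_max=6

final state: t=15/2, x=66, v=0 → d = 66
a_max = (6−0)/(1−0) = 6
max v = 12 over t∈[2,11/2] → v_max = 12
check: 12·(2+7/2) = 66 ✓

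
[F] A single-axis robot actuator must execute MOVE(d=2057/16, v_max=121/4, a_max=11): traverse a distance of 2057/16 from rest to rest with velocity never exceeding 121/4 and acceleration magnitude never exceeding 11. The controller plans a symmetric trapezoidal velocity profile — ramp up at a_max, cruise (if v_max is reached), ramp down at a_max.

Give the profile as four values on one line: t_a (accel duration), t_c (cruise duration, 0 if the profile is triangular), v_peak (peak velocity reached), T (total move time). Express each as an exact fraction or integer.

t_a=11/4 t_c=3/2 v_peak=121/4 T=7

v_max²/a_max = (121/4)²/11 = 1331/16
2057/16 ≥ 1331/16 so v_max reached
t_a = (121/4)/11 = 11/4; v_peak = 121/4
d_cruise = 2057/16 − 1331/16 = 363/8; t_c = (363/8)/(121/4) = 3/2
T = 2·11/4 + 3/2 = 7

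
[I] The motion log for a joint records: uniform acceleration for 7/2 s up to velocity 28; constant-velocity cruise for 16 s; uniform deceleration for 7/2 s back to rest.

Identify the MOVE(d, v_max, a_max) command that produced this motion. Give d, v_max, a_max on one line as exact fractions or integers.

d=546 v_max=28 a_max=8

a_max = 28/(7/2) = 8
d_a = ½·28·7/2 = 49; d_c = 28·16 = 448
d = 2·49 + 448 = 546
t_c = 16 > 0 ⇒ limit active, v_max = 28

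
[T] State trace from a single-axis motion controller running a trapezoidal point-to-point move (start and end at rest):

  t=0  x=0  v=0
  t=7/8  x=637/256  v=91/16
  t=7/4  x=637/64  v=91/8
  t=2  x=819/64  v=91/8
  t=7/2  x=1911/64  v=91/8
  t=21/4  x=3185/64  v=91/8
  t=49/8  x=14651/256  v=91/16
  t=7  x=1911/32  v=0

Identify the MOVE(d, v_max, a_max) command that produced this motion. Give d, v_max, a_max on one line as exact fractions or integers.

d=1911/32 v_max=91/8 a_max=13/2

final state: t=7, x=1911/32, v=0 → d = 1911/32
a_max = (91/16−0)/(7/8−0) = 13/2
max v = 91/8 over t∈[7/4,21/4] → v_max = 91/8
check: 91/8·(7/4+7/2) = 1911/32 ✓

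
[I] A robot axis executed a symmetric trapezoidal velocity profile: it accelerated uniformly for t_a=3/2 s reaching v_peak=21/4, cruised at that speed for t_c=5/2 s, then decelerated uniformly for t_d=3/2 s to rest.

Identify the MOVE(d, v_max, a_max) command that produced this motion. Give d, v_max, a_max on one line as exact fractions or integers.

d=21 v_max=21/4 a_max=7/2

a_max = (21/4)/(3/2) = 7/2
d_a = ½·21/4·3/2 = 63/16; d_c = 21/4·5/2 = 105/8
d = 2·63/16 + 105/8 = 21
t_c = 5/2 > 0 → v_max = v_peak = 21/4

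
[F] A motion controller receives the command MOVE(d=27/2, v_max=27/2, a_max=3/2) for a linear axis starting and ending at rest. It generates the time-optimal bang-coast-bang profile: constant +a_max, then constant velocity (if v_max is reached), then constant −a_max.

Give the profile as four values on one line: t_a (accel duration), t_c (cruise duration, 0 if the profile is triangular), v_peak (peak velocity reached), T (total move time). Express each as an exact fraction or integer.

t_a=3 t_c=0 v_peak=9/2 T=6

v_max²/a_max = (27/2)²/(3/2) = 243/2
27/2 < 243/2 ⇒ no cruise
v_peak = √(27/2·3/2) = √(81/4) = 9/2
t_a = (9/2)/(3/2) = 3; t_c = 0
T = 2·3 = 6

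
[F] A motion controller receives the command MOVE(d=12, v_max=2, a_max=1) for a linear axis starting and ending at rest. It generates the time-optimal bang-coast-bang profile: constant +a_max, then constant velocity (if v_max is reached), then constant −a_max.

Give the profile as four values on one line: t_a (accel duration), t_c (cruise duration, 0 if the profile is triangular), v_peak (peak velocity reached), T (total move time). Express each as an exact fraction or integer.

t_a=2 t_c=4 v_peak=2 T=8

v_max²/a_max = 2²/1 = 4
12 ≥ 4 → trapezoidal
t_a = 2/1 = 2; v_peak = 2
d_cruise = 12 − 4 = 8; t_c = 8/2 = 4
T = 2·2 + 4 = 8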